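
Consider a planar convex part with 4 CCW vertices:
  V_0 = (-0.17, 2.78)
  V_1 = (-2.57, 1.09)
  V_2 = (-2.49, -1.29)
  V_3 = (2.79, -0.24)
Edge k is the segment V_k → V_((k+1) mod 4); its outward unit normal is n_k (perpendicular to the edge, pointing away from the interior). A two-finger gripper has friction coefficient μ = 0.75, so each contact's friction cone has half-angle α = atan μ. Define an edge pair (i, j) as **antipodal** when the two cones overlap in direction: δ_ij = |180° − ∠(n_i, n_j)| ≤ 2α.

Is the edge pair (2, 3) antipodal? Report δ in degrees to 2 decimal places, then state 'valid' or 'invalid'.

α = atan 0.75 = 36.87°;  2α = 73.74°
edge 2: e_2 = (+5.28, +1.05);  n_2 = (+0.1950, -0.9808)
edge 3: e_3 = (-2.96, +3.02);  n_3 = (+0.7142, +0.7000)
∠(n_2, n_3) = 123.18°
δ = |180° − 123.18°| = 56.82°
56.82° ≤ 2α = 73.74°  →  valid

δ = 56.82°, valid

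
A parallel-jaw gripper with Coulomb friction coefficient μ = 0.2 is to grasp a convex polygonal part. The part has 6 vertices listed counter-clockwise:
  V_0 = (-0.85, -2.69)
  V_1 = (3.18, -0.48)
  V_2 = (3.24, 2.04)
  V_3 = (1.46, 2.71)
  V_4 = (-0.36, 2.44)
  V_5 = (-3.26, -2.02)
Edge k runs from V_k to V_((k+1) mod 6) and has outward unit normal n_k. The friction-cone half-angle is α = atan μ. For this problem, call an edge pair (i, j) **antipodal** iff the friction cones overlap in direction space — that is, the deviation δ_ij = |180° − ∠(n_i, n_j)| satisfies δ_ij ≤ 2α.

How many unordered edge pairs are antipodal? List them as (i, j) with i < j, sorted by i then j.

α = atan 0.2 = 11.31°;  2α = 22.62°
n_0 = (+0.4808, -0.8768)
n_1 = (+0.9997, -0.0238)
n_2 = (+0.3523, +0.9359)
n_3 = (-0.1467, +0.9892)
n_4 = (-0.8384, +0.5451)
n_5 = (-0.2679, -0.9635)
  (0,1): δ = 120.10°  ·
  (0,2): δ = 49.37°  ·
  (0,3): δ = 20.30°  ✓
  (0,4): δ = 28.23°  ·
  (0,5): δ = 135.72°  ·
  (1,2): δ = 109.26°  ·
  (1,3): δ = 80.20°  ·
  (1,4): δ = 31.67°  ·
  (1,5): δ = 75.83°  ·
  (2,3): δ = 150.94°  ·
  (2,4): δ = 102.41°  ·
  (2,5): δ = 5.09°  ✓
  (3,4): δ = 131.47°  ·
  (3,5): δ = 23.97°  ·
  (4,5): δ = 72.50°  ·
antipodal pairs: 2

count = 2; pairs: (0,3), (2,5)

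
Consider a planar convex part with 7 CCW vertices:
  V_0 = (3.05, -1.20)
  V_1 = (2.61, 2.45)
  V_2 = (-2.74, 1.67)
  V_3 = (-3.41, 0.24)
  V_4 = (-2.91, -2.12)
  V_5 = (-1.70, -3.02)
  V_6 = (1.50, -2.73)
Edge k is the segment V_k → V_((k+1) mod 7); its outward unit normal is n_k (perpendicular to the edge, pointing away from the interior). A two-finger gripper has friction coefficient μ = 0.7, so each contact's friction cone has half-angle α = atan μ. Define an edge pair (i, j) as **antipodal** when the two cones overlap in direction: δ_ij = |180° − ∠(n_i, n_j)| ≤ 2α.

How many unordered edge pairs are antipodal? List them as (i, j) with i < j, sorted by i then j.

count = 9; pairs: (0,2), (0,3), (0,4), (1,4), (1,5), (1,6), (2,5), (2,6), (3,6)

α = atan 0.7 = 34.99°;  2α = 69.98°
n_0 = (+0.9928, +0.1197)
n_1 = (-0.1443, +0.9895)
n_2 = (-0.9055, +0.4243)
n_3 = (-0.9783, -0.2073)
n_4 = (-0.5968, -0.8024)
n_5 = (+0.0903, -0.9959)
n_6 = (+0.7025, -0.7117)
  (0,1): δ = 88.58°  ·
  (0,2): δ = 31.98°  ✓
  (0,3): δ = 5.09°  ✓
  (0,4): δ = 46.48°  ✓
  (0,5): δ = 88.30°  ·
  (0,6): δ = 127.75°  ·
  (1,2): δ = 123.40°  ·
  (1,3): δ = 86.33°  ·
  (1,4): δ = 44.94°  ✓
  (1,5): δ = 3.12°  ✓
  (1,6): δ = 36.33°  ✓
  (2,3): δ = 142.93°  ·
  (2,4): δ = 101.54°  ·
  (2,5): δ = 59.72°  ✓
  (2,6): δ = 20.27°  ✓
  (3,4): δ = 138.60°  ·
  (3,5): δ = 96.78°  ·
  (3,6): δ = 57.33°  ✓
  (4,5): δ = 138.18°  ·
  (4,6): δ = 98.73°  ·
  (5,6): δ = 140.55°  ·
antipodal pairs: 9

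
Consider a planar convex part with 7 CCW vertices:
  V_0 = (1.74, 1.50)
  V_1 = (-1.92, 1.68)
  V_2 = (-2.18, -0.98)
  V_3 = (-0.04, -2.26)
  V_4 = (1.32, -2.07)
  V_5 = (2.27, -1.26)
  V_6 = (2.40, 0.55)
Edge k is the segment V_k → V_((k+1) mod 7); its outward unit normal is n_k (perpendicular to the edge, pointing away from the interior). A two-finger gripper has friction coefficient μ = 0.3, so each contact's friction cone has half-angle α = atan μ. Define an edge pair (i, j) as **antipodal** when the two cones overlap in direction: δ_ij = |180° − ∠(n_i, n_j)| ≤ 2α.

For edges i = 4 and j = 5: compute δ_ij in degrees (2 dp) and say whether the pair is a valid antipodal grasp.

δ = 134.56°, invalid

α = atan 0.3 = 16.70°;  2α = 33.40°
edge 4: e_4 = (+0.95, +0.81);  n_4 = (+0.6488, -0.7610)
edge 5: e_5 = (+0.13, +1.81);  n_5 = (+0.9974, -0.0716)
∠(n_4, n_5) = 45.44°
δ = |180° − 45.44°| = 134.56°
134.56° > 2α = 33.40°  →  invalid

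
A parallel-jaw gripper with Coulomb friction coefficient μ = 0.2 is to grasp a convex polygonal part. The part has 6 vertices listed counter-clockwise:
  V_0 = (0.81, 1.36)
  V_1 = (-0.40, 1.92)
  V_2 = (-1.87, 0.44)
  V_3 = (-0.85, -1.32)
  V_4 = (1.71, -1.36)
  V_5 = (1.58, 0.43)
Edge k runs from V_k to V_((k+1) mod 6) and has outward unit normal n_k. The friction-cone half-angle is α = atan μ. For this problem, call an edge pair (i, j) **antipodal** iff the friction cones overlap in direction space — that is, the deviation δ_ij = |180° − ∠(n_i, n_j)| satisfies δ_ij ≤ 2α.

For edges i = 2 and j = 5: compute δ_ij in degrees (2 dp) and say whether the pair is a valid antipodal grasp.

α = atan 0.2 = 11.31°;  2α = 22.62°
edge 2: e_2 = (+1.02, -1.76);  n_2 = (-0.8652, -0.5014)
edge 5: e_5 = (-0.77, +0.93);  n_5 = (+0.7703, +0.6377)
∠(n_2, n_5) = 170.47°
δ = |180° − 170.47°| = 9.53°
9.53° ≤ 2α = 22.62°  →  valid

δ = 9.53°, valid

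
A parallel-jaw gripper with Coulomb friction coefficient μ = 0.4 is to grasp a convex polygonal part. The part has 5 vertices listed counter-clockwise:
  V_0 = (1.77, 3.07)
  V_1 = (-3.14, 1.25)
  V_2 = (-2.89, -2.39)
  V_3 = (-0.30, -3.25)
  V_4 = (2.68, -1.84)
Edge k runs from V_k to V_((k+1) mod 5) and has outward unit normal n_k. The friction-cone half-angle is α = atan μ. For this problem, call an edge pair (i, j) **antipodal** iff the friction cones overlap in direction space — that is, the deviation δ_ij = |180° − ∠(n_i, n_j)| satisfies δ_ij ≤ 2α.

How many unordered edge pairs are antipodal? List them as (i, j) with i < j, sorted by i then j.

count = 3; pairs: (0,2), (0,3), (1,4)

α = atan 0.4 = 21.80°;  2α = 43.60°
n_0 = (-0.3476, +0.9377)
n_1 = (-0.9976, -0.0685)
n_2 = (-0.3151, -0.9490)
n_3 = (+0.4277, -0.9039)
n_4 = (+0.9833, +0.1822)
  (0,1): δ = 106.41°  ·
  (0,2): δ = 38.71°  ✓
  (0,3): δ = 4.98°  ✓
  (0,4): δ = 80.16°  ·
  (1,2): δ = 112.30°  ·
  (1,3): δ = 68.61°  ·
  (1,4): δ = 6.57°  ✓
  (2,3): δ = 136.31°  ·
  (2,4): δ = 61.13°  ·
  (3,4): δ = 104.82°  ·
antipodal pairs: 3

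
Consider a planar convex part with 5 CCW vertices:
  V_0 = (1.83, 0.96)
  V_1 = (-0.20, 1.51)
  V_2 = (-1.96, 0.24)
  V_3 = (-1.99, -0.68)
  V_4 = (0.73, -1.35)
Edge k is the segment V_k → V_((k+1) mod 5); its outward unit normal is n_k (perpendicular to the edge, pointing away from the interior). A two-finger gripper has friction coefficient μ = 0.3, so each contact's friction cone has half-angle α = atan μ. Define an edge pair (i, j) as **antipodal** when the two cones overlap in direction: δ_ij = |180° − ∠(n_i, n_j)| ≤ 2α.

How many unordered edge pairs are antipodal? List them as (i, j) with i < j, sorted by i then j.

count = 3; pairs: (0,3), (1,4), (2,4)

α = atan 0.3 = 16.70°;  2α = 33.40°
n_0 = (+0.2615, +0.9652)
n_1 = (-0.5852, +0.8109)
n_2 = (-0.9995, +0.0326)
n_3 = (-0.2392, -0.9710)
n_4 = (+0.9029, -0.4299)
  (0,1): δ = 129.03°  ·
  (0,2): δ = 76.71°  ·
  (0,3): δ = 1.32°  ✓
  (0,4): δ = 79.70°  ·
  (1,2): δ = 127.68°  ·
  (1,3): δ = 49.65°  ·
  (1,4): δ = 28.72°  ✓
  (2,3): δ = 101.97°  ·
  (2,4): δ = 23.60°  ✓
  (3,4): δ = 101.63°  ·
antipodal pairs: 3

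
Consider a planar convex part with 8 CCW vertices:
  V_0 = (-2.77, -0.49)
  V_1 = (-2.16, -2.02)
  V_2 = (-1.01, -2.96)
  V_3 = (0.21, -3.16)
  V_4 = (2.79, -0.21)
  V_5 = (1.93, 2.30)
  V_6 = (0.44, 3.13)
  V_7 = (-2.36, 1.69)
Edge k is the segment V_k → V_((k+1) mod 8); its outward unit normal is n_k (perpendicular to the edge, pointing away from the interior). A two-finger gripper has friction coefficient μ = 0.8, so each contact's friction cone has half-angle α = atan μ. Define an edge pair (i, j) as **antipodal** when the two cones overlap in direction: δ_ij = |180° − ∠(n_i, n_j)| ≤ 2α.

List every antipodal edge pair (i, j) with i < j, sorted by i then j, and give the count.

α = atan 0.8 = 38.66°;  2α = 77.32°
n_0 = (-0.9289, -0.3703)
n_1 = (-0.6329, -0.7743)
n_2 = (-0.1618, -0.9868)
n_3 = (+0.7527, -0.6583)
n_4 = (+0.9460, +0.3241)
n_5 = (+0.4866, +0.8736)
n_6 = (-0.4573, +0.8893)
n_7 = (-0.9828, +0.1848)
  (0,1): δ = 151.00°  ·
  (0,2): δ = 121.05°  ·
  (0,3): δ = 62.91°  ✓
  (0,4): δ = 2.82°  ✓
  (0,5): δ = 39.14°  ✓
  (0,6): δ = 95.48°  ·
  (0,7): δ = 147.61°  ·
  (1,2): δ = 150.05°  ·
  (1,3): δ = 91.91°  ·
  (1,4): δ = 31.82°  ✓
  (1,5): δ = 10.14°  ✓
  (1,6): δ = 66.48°  ✓
  (1,7): δ = 118.61°  ·
  (2,3): δ = 121.86°  ·
  (2,4): δ = 61.78°  ✓
  (2,5): δ = 19.81°  ✓
  (2,6): δ = 36.53°  ✓
  (2,7): δ = 88.66°  ·
  (3,4): δ = 119.91°  ·
  (3,5): δ = 77.95°  ·
  (3,6): δ = 21.61°  ✓
  (3,7): δ = 30.52°  ✓
  (4,5): δ = 138.03°  ·
  (4,6): δ = 81.70°  ·
  (4,7): δ = 29.56°  ✓
  (5,6): δ = 123.66°  ·
  (5,7): δ = 71.53°  ✓
  (6,7): δ = 127.87°  ·
antipodal pairs: 13

count = 13; pairs: (0,3), (0,4), (0,5), (1,4), (1,5), (1,6), (2,4), (2,5), (2,6), (3,6), (3,7), (4,7), (5,7)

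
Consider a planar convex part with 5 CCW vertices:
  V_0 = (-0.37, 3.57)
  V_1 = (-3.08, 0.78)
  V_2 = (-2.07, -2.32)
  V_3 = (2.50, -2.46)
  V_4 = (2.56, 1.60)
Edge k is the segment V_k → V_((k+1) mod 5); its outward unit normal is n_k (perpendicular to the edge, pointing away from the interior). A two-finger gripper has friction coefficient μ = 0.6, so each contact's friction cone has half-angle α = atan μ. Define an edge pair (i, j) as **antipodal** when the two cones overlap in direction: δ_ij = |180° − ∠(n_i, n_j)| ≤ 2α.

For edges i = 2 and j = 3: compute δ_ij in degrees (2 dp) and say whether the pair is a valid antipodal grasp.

δ = 89.09°, invalid

α = atan 0.6 = 30.96°;  2α = 61.93°
edge 2: e_2 = (+4.57, -0.14);  n_2 = (-0.0306, -0.9995)
edge 3: e_3 = (+0.06, +4.06);  n_3 = (+0.9999, -0.0148)
∠(n_2, n_3) = 90.91°
δ = |180° − 90.91°| = 89.09°
89.09° > 2α = 61.93°  →  invalid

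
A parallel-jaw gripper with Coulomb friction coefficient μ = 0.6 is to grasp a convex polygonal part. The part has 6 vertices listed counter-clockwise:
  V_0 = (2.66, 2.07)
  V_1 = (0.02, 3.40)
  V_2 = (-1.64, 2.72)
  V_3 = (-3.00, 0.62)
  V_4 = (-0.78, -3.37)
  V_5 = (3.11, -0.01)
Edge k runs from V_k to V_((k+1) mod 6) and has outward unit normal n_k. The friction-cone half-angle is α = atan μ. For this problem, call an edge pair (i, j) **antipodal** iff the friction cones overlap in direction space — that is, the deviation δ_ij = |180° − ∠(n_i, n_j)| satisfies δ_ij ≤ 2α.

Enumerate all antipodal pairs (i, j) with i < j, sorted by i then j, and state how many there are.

count = 5; pairs: (0,3), (1,4), (2,4), (2,5), (3,5)

α = atan 0.6 = 30.96°;  2α = 61.93°
n_0 = (+0.4499, +0.8931)
n_1 = (-0.3791, +0.9254)
n_2 = (-0.8394, +0.5436)
n_3 = (-0.8738, -0.4862)
n_4 = (+0.6537, -0.7568)
n_5 = (+0.9774, +0.2115)
  (0,1): δ = 130.99°  ·
  (0,2): δ = 96.19°  ·
  (0,3): δ = 34.17°  ✓
  (0,4): δ = 67.56°  ·
  (0,5): δ = 128.95°  ·
  (1,2): δ = 145.20°  ·
  (1,3): δ = 83.18°  ·
  (1,4): δ = 18.54°  ✓
  (1,5): δ = 79.93°  ·
  (2,3): δ = 117.98°  ·
  (2,4): δ = 16.25°  ✓
  (2,5): δ = 45.14°  ✓
  (3,4): δ = 78.27°  ·
  (3,5): δ = 16.88°  ✓
  (4,5): δ = 118.61°  ·
antipodal pairs: 5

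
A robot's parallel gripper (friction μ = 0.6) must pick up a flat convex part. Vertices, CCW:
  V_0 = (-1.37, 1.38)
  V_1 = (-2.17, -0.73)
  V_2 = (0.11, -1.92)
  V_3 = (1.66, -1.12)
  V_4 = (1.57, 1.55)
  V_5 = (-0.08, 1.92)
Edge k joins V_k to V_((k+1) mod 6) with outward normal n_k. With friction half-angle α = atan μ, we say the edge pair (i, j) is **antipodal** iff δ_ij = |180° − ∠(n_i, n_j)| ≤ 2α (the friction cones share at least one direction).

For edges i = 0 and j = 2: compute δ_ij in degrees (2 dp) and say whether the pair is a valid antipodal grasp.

δ = 41.94°, valid

α = atan 0.6 = 30.96°;  2α = 61.93°
edge 0: e_0 = (-0.80, -2.11);  n_0 = (-0.9350, +0.3545)
edge 2: e_2 = (+1.55, +0.80);  n_2 = (+0.4586, -0.8886)
∠(n_0, n_2) = 138.06°
δ = |180° − 138.06°| = 41.94°
41.94° ≤ 2α = 61.93°  →  valid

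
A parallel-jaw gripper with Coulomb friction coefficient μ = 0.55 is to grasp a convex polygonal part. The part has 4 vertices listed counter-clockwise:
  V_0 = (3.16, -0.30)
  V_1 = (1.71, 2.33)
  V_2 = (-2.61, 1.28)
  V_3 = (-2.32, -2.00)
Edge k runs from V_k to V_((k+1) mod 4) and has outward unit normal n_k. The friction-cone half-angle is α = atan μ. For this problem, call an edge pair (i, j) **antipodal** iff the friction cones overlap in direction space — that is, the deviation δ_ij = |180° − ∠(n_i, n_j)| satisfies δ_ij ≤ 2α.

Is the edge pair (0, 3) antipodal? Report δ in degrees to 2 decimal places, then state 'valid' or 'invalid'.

δ = 78.37°, invalid

α = atan 0.55 = 28.81°;  2α = 57.62°
edge 0: e_0 = (-1.45, +2.63);  n_0 = (+0.8757, +0.4828)
edge 3: e_3 = (+5.48, +1.70);  n_3 = (+0.2963, -0.9551)
∠(n_0, n_3) = 101.63°
δ = |180° − 101.63°| = 78.37°
78.37° > 2α = 57.62°  →  invalid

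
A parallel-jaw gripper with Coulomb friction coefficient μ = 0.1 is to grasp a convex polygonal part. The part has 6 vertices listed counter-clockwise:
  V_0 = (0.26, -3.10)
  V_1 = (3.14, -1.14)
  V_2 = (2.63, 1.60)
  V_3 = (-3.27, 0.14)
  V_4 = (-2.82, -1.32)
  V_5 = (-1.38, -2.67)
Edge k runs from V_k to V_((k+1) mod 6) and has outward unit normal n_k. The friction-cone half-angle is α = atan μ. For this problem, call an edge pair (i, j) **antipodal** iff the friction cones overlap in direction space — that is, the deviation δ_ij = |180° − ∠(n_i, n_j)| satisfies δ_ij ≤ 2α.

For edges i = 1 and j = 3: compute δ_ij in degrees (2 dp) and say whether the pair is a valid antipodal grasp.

α = atan 0.1 = 5.71°;  2α = 11.42°
edge 1: e_1 = (-0.51, +2.74);  n_1 = (+0.9831, +0.1830)
edge 3: e_3 = (+0.45, -1.46);  n_3 = (-0.9556, -0.2945)
∠(n_1, n_3) = 173.41°
δ = |180° − 173.41°| = 6.59°
6.59° ≤ 2α = 11.42°  →  valid

δ = 6.59°, valid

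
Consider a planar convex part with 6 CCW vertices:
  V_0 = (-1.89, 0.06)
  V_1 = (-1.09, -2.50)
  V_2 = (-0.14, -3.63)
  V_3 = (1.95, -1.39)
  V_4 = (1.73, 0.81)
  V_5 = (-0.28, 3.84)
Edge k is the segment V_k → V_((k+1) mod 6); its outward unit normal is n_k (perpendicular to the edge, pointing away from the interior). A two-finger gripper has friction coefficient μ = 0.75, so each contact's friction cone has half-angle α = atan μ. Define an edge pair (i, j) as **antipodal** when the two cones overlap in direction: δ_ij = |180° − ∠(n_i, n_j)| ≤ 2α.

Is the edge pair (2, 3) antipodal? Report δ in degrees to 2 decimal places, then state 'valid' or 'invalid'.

δ = 131.27°, invalid

α = atan 0.75 = 36.87°;  2α = 73.74°
edge 2: e_2 = (+2.09, +2.24);  n_2 = (+0.7312, -0.6822)
edge 3: e_3 = (-0.22, +2.20);  n_3 = (+0.9950, +0.0995)
∠(n_2, n_3) = 48.73°
δ = |180° − 48.73°| = 131.27°
131.27° > 2α = 73.74°  →  invalid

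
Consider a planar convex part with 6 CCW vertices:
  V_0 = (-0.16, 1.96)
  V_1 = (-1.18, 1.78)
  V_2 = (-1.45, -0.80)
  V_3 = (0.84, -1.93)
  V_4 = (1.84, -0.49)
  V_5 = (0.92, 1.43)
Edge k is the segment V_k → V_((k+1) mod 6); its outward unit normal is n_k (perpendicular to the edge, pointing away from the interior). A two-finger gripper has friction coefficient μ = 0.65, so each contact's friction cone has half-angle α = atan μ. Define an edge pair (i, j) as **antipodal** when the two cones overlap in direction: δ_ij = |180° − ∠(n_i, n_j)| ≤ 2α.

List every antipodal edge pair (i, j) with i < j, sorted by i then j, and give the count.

count = 6; pairs: (0,2), (0,3), (1,3), (1,4), (2,4), (2,5)

α = atan 0.65 = 33.02°;  2α = 66.05°
n_0 = (-0.1738, +0.9848)
n_1 = (-0.9946, +0.1041)
n_2 = (-0.4425, -0.8968)
n_3 = (+0.8214, -0.5704)
n_4 = (+0.9018, +0.4321)
n_5 = (+0.4406, +0.8977)
  (0,1): δ = 105.98°  ·
  (0,2): δ = 36.27°  ✓
  (0,3): δ = 45.21°  ✓
  (0,4): δ = 105.59°  ·
  (0,5): δ = 143.85°  ·
  (1,2): δ = 110.29°  ·
  (1,3): δ = 28.80°  ✓
  (1,4): δ = 31.58°  ✓
  (1,5): δ = 69.84°  ·
  (2,3): δ = 98.51°  ·
  (2,4): δ = 38.13°  ✓
  (2,5): δ = 0.12°  ✓
  (3,4): δ = 119.62°  ·
  (3,5): δ = 81.36°  ·
  (4,5): δ = 141.74°  ·
antipodal pairs: 6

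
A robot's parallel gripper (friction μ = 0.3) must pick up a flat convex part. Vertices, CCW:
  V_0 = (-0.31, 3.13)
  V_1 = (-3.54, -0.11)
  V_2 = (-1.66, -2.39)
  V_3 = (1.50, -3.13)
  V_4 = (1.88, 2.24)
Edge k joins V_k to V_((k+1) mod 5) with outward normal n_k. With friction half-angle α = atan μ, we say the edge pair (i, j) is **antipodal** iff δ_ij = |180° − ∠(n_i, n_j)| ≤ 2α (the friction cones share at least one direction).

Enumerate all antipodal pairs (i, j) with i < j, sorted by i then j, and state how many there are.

count = 2; pairs: (1,4), (2,4)

α = atan 0.3 = 16.70°;  2α = 33.40°
n_0 = (-0.7082, +0.7060)
n_1 = (-0.7715, -0.6362)
n_2 = (-0.2280, -0.9737)
n_3 = (+0.9975, -0.0706)
n_4 = (+0.3765, +0.9264)
  (0,1): δ = 95.58°  ·
  (0,2): δ = 58.27°  ·
  (0,3): δ = 40.86°  ·
  (0,4): δ = 112.79°  ·
  (1,2): δ = 142.69°  ·
  (1,3): δ = 43.56°  ·
  (1,4): δ = 28.38°  ✓
  (2,3): δ = 80.87°  ·
  (2,4): δ = 8.94°  ✓
  (3,4): δ = 108.07°  ·
antipodal pairs: 2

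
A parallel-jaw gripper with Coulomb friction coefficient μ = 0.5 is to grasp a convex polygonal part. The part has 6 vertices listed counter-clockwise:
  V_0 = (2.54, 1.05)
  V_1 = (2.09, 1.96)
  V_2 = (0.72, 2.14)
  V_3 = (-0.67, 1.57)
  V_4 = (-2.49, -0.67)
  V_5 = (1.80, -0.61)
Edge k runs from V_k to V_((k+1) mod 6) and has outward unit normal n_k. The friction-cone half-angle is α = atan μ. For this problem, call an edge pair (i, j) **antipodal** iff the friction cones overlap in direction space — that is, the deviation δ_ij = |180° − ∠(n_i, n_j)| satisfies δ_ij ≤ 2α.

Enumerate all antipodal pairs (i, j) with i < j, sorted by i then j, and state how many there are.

α = atan 0.5 = 26.57°;  2α = 53.13°
n_0 = (+0.8964, +0.4433)
n_1 = (+0.1303, +0.9915)
n_2 = (-0.3794, +0.9252)
n_3 = (-0.7761, +0.6306)
n_4 = (+0.0140, -0.9999)
n_5 = (+0.9134, -0.4072)
  (0,1): δ = 123.80°  ·
  (0,2): δ = 94.02°  ·
  (0,3): δ = 65.41°  ·
  (0,4): δ = 64.49°  ·
  (0,5): δ = 129.66°  ·
  (1,2): δ = 150.22°  ·
  (1,3): δ = 121.61°  ·
  (1,4): δ = 8.29°  ✓
  (1,5): δ = 73.46°  ·
  (2,3): δ = 151.39°  ·
  (2,4): δ = 21.50°  ✓
  (2,5): δ = 43.68°  ✓
  (3,4): δ = 50.10°  ✓
  (3,5): δ = 15.07°  ✓
  (4,5): δ = 114.83°  ·
antipodal pairs: 5

count = 5; pairs: (1,4), (2,4), (2,5), (3,4), (3,5)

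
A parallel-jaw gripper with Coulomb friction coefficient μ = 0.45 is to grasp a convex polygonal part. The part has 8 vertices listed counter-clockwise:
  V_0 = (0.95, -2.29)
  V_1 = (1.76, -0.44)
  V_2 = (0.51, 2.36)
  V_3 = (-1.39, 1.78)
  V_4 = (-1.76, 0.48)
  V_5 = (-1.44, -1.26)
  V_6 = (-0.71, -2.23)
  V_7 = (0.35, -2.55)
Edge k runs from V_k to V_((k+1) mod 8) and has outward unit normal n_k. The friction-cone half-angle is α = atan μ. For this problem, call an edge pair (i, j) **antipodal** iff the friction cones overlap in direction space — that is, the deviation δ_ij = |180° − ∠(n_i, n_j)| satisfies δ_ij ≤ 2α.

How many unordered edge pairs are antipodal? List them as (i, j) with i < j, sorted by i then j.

count = 7; pairs: (0,3), (0,4), (1,3), (1,4), (1,5), (2,6), (2,7)

α = atan 0.45 = 24.23°;  2α = 48.46°
n_0 = (+0.9160, -0.4011)
n_1 = (+0.9131, +0.4077)
n_2 = (-0.2920, +0.9564)
n_3 = (-0.9618, +0.2737)
n_4 = (-0.9835, -0.1809)
n_5 = (-0.7990, -0.6013)
n_6 = (-0.2890, -0.9573)
n_7 = (+0.3976, -0.9176)
  (0,1): δ = 132.30°  ·
  (0,2): δ = 49.38°  ·
  (0,3): δ = 7.76°  ✓
  (0,4): δ = 34.07°  ✓
  (0,5): δ = 60.61°  ·
  (0,6): δ = 96.85°  ·
  (0,7): δ = 137.07°  ·
  (1,2): δ = 97.08°  ·
  (1,3): δ = 39.94°  ✓
  (1,4): δ = 13.64°  ✓
  (1,5): δ = 12.91°  ✓
  (1,6): δ = 49.14°  ·
  (1,7): δ = 89.37°  ·
  (2,3): δ = 122.86°  ·
  (2,4): δ = 96.55°  ·
  (2,5): δ = 70.01°  ·
  (2,6): δ = 33.77°  ✓
  (2,7): δ = 6.45°  ✓
  (3,4): δ = 153.69°  ·
  (3,5): δ = 127.15°  ·
  (3,6): δ = 90.91°  ·
  (3,7): δ = 50.68°  ·
  (4,5): δ = 153.46°  ·
  (4,6): δ = 117.22°  ·
  (4,7): δ = 76.99°  ·
  (5,6): δ = 143.76°  ·
  (5,7): δ = 103.54°  ·
  (6,7): δ = 139.77°  ·
antipodal pairs: 7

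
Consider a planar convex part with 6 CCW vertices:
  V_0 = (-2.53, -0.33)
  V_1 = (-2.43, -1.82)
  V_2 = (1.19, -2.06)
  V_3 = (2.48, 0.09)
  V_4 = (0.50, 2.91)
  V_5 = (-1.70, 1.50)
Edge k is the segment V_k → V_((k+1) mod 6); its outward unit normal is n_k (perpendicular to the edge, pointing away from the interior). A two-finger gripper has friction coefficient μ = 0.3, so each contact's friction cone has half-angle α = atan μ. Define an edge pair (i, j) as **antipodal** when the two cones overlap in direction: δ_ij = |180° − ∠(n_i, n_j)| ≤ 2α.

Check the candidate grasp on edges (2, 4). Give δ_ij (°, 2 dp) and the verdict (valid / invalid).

δ = 26.38°, valid

α = atan 0.3 = 16.70°;  2α = 33.40°
edge 2: e_2 = (+1.29, +2.15);  n_2 = (+0.8575, -0.5145)
edge 4: e_4 = (-2.20, -1.41);  n_4 = (-0.5396, +0.8419)
∠(n_2, n_4) = 153.62°
δ = |180° − 153.62°| = 26.38°
26.38° ≤ 2α = 33.40°  →  valid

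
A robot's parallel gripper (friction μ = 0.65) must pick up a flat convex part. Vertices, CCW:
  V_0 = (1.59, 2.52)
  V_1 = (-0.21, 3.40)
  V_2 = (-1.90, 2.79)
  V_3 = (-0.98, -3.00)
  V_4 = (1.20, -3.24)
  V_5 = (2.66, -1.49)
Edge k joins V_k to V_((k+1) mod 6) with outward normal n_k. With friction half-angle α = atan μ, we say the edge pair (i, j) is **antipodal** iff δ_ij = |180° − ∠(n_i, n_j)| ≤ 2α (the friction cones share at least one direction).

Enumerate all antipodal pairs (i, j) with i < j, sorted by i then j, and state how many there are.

α = atan 0.65 = 33.02°;  2α = 66.05°
n_0 = (+0.4392, +0.8984)
n_1 = (-0.3395, +0.9406)
n_2 = (-0.9876, -0.1569)
n_3 = (-0.1094, -0.9940)
n_4 = (+0.7679, -0.6406)
n_5 = (+0.9662, +0.2578)
  (0,1): δ = 134.10°  ·
  (0,2): δ = 54.92°  ✓
  (0,3): δ = 19.77°  ✓
  (0,4): δ = 76.22°  ·
  (0,5): δ = 130.99°  ·
  (1,2): δ = 100.82°  ·
  (1,3): δ = 26.13°  ✓
  (1,4): δ = 30.32°  ✓
  (1,5): δ = 85.09°  ·
  (2,3): δ = 105.31°  ·
  (2,4): δ = 48.87°  ✓
  (2,5): δ = 5.91°  ✓
  (3,4): δ = 123.56°  ·
  (3,5): δ = 68.78°  ·
  (4,5): δ = 125.22°  ·
antipodal pairs: 6

count = 6; pairs: (0,2), (0,3), (1,3), (1,4), (2,4), (2,5)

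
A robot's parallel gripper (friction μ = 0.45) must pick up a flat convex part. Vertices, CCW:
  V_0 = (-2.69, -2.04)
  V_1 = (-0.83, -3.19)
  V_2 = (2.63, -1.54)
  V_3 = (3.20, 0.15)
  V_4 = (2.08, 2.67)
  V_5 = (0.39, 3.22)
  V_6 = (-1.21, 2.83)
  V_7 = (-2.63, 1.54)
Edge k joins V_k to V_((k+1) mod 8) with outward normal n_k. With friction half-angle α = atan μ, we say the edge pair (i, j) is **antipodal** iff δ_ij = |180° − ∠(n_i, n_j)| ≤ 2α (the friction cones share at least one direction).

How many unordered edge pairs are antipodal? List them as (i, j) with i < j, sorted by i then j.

count = 9; pairs: (0,3), (0,4), (0,5), (1,4), (1,5), (1,6), (2,6), (2,7), (3,7)

α = atan 0.45 = 24.23°;  2α = 48.46°
n_0 = (-0.5259, -0.8506)
n_1 = (+0.4304, -0.9026)
n_2 = (+0.9476, -0.3196)
n_3 = (+0.9138, +0.4061)
n_4 = (+0.3095, +0.9509)
n_5 = (-0.2368, +0.9716)
n_6 = (-0.6724, +0.7402)
n_7 = (-0.9999, +0.0168)
  (0,1): δ = 122.78°  ·
  (0,2): δ = 76.91°  ·
  (0,3): δ = 34.31°  ✓
  (0,4): δ = 13.70°  ✓
  (0,5): δ = 45.43°  ✓
  (0,6): δ = 73.98°  ·
  (0,7): δ = 120.77°  ·
  (1,2): δ = 134.13°  ·
  (1,3): δ = 91.53°  ·
  (1,4): δ = 43.52°  ✓
  (1,5): δ = 11.80°  ✓
  (1,6): δ = 16.76°  ✓
  (1,7): δ = 63.54°  ·
  (2,3): δ = 137.40°  ·
  (2,4): δ = 89.39°  ·
  (2,5): δ = 57.66°  ·
  (2,6): δ = 29.11°  ✓
  (2,7): δ = 17.68°  ✓
  (3,4): δ = 131.99°  ·
  (3,5): δ = 100.26°  ·
  (3,6): δ = 71.71°  ·
  (3,7): δ = 24.92°  ✓
  (4,5): δ = 148.27°  ·
  (4,6): δ = 119.72°  ·
  (4,7): δ = 72.93°  ·
  (5,6): δ = 151.45°  ·
  (5,7): δ = 104.66°  ·
  (6,7): δ = 133.21°  ·
antipodal pairs: 9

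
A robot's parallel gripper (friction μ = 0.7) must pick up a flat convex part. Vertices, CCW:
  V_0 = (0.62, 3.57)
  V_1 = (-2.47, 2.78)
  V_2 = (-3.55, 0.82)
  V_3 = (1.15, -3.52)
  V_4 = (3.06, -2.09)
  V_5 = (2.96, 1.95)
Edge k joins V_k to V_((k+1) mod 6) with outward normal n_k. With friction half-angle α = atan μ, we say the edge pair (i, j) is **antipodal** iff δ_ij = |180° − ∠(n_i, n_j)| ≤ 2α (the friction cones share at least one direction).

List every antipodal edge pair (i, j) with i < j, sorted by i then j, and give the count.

α = atan 0.7 = 34.99°;  2α = 69.98°
n_0 = (-0.2477, +0.9688)
n_1 = (-0.8758, +0.4826)
n_2 = (-0.6784, -0.7347)
n_3 = (+0.5993, -0.8005)
n_4 = (+0.9997, +0.0247)
n_5 = (+0.5692, +0.8222)
  (0,1): δ = 133.20°  ·
  (0,2): δ = 57.06°  ✓
  (0,3): δ = 22.48°  ✓
  (0,4): δ = 77.08°  ·
  (0,5): δ = 130.96°  ·
  (1,2): δ = 103.86°  ·
  (1,3): δ = 24.32°  ✓
  (1,4): δ = 30.27°  ✓
  (1,5): δ = 84.16°  ·
  (2,3): δ = 100.46°  ·
  (2,4): δ = 45.86°  ✓
  (2,5): δ = 8.02°  ✓
  (3,4): δ = 125.40°  ·
  (3,5): δ = 71.52°  ·
  (4,5): δ = 126.11°  ·
antipodal pairs: 6

count = 6; pairs: (0,2), (0,3), (1,3), (1,4), (2,4), (2,5)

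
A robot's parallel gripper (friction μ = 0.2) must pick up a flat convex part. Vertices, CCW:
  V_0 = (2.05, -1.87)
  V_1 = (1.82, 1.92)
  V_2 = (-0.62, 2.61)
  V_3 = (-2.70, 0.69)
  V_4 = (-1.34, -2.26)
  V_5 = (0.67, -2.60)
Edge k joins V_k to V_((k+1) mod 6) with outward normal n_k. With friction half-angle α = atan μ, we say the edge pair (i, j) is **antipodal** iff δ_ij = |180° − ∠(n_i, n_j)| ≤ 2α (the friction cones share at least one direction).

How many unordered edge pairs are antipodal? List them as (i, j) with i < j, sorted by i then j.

α = atan 0.2 = 11.31°;  2α = 22.62°
n_0 = (+0.9982, +0.0606)
n_1 = (+0.2721, +0.9623)
n_2 = (-0.6783, +0.7348)
n_3 = (-0.9081, -0.4187)
n_4 = (-0.1668, -0.9860)
n_5 = (+0.4676, -0.8839)
  (0,1): δ = 109.26°  ·
  (0,2): δ = 50.76°  ·
  (0,3): δ = 21.28°  ✓
  (0,4): δ = 76.93°  ·
  (0,5): δ = 114.41°  ·
  (1,2): δ = 121.50°  ·
  (1,3): δ = 49.46°  ·
  (1,4): δ = 6.19°  ✓
  (1,5): δ = 43.67°  ·
  (2,3): δ = 107.96°  ·
  (2,4): δ = 52.31°  ·
  (2,5): δ = 14.83°  ✓
  (3,4): δ = 124.35°  ·
  (3,5): δ = 86.87°  ·
  (4,5): δ = 142.52°  ·
antipodal pairs: 3

count = 3; pairs: (0,3), (1,4), (2,5)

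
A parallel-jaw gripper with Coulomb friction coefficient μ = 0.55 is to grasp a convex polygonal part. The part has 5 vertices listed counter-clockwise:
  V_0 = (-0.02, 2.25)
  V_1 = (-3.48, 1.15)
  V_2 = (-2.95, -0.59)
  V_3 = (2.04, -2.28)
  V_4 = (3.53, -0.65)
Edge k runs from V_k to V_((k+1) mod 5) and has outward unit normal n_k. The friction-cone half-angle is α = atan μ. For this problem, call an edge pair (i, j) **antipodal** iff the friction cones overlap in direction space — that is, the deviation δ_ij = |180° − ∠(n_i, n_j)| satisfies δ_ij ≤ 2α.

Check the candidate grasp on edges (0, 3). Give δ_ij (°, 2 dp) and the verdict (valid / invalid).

δ = 29.93°, valid

α = atan 0.55 = 28.81°;  2α = 57.62°
edge 0: e_0 = (-3.46, -1.10);  n_0 = (-0.3030, +0.9530)
edge 3: e_3 = (+1.49, +1.63);  n_3 = (+0.7381, -0.6747)
∠(n_0, n_3) = 150.07°
δ = |180° − 150.07°| = 29.93°
29.93° ≤ 2α = 57.62°  →  valid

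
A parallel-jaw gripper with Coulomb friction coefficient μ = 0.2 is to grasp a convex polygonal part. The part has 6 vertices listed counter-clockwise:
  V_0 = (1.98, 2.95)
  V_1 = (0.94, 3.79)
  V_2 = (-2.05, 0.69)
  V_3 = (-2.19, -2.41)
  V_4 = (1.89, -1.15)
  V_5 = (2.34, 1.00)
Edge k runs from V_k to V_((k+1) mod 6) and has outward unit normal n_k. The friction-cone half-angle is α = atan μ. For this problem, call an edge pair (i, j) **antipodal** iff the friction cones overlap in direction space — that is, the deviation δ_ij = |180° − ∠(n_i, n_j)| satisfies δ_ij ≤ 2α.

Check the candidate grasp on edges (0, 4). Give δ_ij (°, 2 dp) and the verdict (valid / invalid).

δ = 117.11°, invalid

α = atan 0.2 = 11.31°;  2α = 22.62°
edge 0: e_0 = (-1.04, +0.84);  n_0 = (+0.6283, +0.7779)
edge 4: e_4 = (+0.45, +2.15);  n_4 = (+0.9788, -0.2049)
∠(n_0, n_4) = 62.89°
δ = |180° − 62.89°| = 117.11°
117.11° > 2α = 22.62°  →  invalid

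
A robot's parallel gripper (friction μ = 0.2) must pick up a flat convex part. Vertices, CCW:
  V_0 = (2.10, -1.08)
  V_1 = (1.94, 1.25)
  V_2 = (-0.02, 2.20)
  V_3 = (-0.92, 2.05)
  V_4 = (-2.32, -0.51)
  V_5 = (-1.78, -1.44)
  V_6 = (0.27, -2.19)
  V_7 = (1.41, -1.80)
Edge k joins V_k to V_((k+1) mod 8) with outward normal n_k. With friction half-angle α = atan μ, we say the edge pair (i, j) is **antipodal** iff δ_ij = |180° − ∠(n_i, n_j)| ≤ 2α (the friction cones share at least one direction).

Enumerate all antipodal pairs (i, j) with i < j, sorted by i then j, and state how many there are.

α = atan 0.2 = 11.31°;  2α = 22.62°
n_0 = (+0.9977, +0.0685)
n_1 = (+0.4362, +0.8999)
n_2 = (-0.1644, +0.9864)
n_3 = (-0.8774, +0.4798)
n_4 = (-0.8648, -0.5021)
n_5 = (-0.3436, -0.9391)
n_6 = (+0.3237, -0.9462)
n_7 = (+0.7220, -0.6919)
  (0,1): δ = 119.79°  ·
  (0,2): δ = 84.47°  ·
  (0,3): δ = 32.60°  ·
  (0,4): δ = 26.21°  ·
  (0,5): δ = 65.98°  ·
  (0,6): δ = 104.96°  ·
  (0,7): δ = 132.29°  ·
  (1,2): δ = 144.68°  ·
  (1,3): δ = 92.81°  ·
  (1,4): δ = 34.00°  ·
  (1,5): δ = 5.76°  ✓
  (1,6): δ = 44.75°  ·
  (1,7): δ = 72.08°  ·
  (2,3): δ = 128.14°  ·
  (2,4): δ = 69.32°  ·
  (2,5): δ = 29.56°  ·
  (2,6): δ = 9.42°  ✓
  (2,7): δ = 36.76°  ·
  (3,4): δ = 121.19°  ·
  (3,5): δ = 81.42°  ·
  (3,6): δ = 42.44°  ·
  (3,7): δ = 15.11°  ✓
  (4,5): δ = 140.24°  ·
  (4,6): δ = 101.26°  ·
  (4,7): δ = 73.92°  ·
  (5,6): δ = 141.02°  ·
  (5,7): δ = 113.69°  ·
  (6,7): δ = 152.67°  ·
antipodal pairs: 3

count = 3; pairs: (1,5), (2,6), (3,7)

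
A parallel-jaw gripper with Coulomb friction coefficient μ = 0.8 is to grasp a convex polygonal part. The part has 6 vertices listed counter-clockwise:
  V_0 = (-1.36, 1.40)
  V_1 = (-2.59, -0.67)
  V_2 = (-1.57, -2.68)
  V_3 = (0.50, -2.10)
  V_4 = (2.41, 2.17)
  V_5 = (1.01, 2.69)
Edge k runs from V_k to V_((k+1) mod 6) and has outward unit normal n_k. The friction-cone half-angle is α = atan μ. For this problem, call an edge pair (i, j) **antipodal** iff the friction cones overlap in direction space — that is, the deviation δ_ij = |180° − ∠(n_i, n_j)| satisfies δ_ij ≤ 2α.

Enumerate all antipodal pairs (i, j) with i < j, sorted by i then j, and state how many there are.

count = 7; pairs: (0,2), (0,3), (1,3), (1,4), (2,4), (2,5), (3,5)

α = atan 0.8 = 38.66°;  2α = 77.32°
n_0 = (-0.8597, +0.5108)
n_1 = (-0.8917, -0.4525)
n_2 = (+0.2698, -0.9629)
n_3 = (+0.9128, -0.4083)
n_4 = (+0.3482, +0.9374)
n_5 = (-0.4781, +0.8783)
  (0,1): δ = 122.38°  ·
  (0,2): δ = 43.63°  ✓
  (0,3): δ = 6.62°  ✓
  (0,4): δ = 100.34°  ·
  (0,5): δ = 149.28°  ·
  (1,2): δ = 101.25°  ·
  (1,3): δ = 51.01°  ✓
  (1,4): δ = 42.72°  ✓
  (1,5): δ = 91.65°  ·
  (2,3): δ = 129.75°  ·
  (2,4): δ = 36.03°  ✓
  (2,5): δ = 12.91°  ✓
  (3,4): δ = 86.28°  ·
  (3,5): δ = 37.34°  ✓
  (4,5): δ = 131.06°  ·
antipodal pairs: 7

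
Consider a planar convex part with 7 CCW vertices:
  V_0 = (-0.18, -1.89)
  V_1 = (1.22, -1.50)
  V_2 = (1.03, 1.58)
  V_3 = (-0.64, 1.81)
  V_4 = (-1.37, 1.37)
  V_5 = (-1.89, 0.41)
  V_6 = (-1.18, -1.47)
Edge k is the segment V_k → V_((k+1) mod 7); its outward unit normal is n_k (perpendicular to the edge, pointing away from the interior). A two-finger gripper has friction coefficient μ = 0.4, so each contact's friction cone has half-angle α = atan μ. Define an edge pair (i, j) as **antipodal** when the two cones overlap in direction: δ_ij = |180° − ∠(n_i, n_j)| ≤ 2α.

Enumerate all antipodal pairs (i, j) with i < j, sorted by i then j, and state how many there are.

α = atan 0.4 = 21.80°;  2α = 43.60°
n_0 = (+0.2684, -0.9633)
n_1 = (+0.9981, +0.0616)
n_2 = (+0.1364, +0.9906)
n_3 = (-0.5162, +0.8565)
n_4 = (-0.8793, +0.4763)
n_5 = (-0.9355, -0.3533)
n_6 = (-0.3872, -0.9220)
  (0,1): δ = 102.04°  ·
  (0,2): δ = 23.41°  ✓
  (0,3): δ = 15.51°  ✓
  (0,4): δ = 45.99°  ·
  (0,5): δ = 95.12°  ·
  (0,6): δ = 141.65°  ·
  (1,2): δ = 101.37°  ·
  (1,3): δ = 62.45°  ·
  (1,4): δ = 31.97°  ✓
  (1,5): δ = 17.16°  ✓
  (1,6): δ = 63.69°  ·
  (2,3): δ = 141.08°  ·
  (2,4): δ = 110.60°  ·
  (2,5): δ = 61.47°  ·
  (2,6): δ = 14.94°  ✓
  (3,4): δ = 149.52°  ·
  (3,5): δ = 100.39°  ·
  (3,6): δ = 53.86°  ·
  (4,5): δ = 130.87°  ·
  (4,6): δ = 84.34°  ·
  (5,6): δ = 133.47°  ·
antipodal pairs: 5

count = 5; pairs: (0,2), (0,3), (1,4), (1,5), (2,6)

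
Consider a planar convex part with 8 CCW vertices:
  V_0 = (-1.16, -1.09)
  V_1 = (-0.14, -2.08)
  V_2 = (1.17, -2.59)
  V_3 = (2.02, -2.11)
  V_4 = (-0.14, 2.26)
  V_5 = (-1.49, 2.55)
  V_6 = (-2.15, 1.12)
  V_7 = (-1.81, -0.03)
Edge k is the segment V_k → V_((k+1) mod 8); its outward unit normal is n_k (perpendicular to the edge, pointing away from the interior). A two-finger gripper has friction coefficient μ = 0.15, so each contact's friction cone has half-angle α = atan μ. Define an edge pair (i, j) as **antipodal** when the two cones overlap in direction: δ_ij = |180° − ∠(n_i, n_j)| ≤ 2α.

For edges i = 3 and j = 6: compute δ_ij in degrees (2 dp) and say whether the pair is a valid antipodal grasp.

α = atan 0.15 = 8.53°;  2α = 17.06°
edge 3: e_3 = (-2.16, +4.37);  n_3 = (+0.8965, +0.4431)
edge 6: e_6 = (+0.34, -1.15);  n_6 = (-0.9590, -0.2835)
∠(n_3, n_6) = 170.17°
δ = |180° − 170.17°| = 9.83°
9.83° ≤ 2α = 17.06°  →  valid

δ = 9.83°, valid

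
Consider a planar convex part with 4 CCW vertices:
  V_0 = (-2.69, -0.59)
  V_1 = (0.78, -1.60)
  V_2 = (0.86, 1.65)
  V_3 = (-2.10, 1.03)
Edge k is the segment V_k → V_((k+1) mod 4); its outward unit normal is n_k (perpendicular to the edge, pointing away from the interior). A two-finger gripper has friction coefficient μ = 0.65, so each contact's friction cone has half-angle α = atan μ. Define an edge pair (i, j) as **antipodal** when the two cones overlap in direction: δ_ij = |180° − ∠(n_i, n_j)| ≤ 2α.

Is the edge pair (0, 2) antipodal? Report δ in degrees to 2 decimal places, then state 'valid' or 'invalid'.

δ = 28.06°, valid

α = atan 0.65 = 33.02°;  2α = 66.05°
edge 0: e_0 = (+3.47, -1.01);  n_0 = (-0.2795, -0.9602)
edge 2: e_2 = (-2.96, -0.62);  n_2 = (-0.2050, +0.9788)
∠(n_0, n_2) = 151.94°
δ = |180° − 151.94°| = 28.06°
28.06° ≤ 2α = 66.05°  →  valid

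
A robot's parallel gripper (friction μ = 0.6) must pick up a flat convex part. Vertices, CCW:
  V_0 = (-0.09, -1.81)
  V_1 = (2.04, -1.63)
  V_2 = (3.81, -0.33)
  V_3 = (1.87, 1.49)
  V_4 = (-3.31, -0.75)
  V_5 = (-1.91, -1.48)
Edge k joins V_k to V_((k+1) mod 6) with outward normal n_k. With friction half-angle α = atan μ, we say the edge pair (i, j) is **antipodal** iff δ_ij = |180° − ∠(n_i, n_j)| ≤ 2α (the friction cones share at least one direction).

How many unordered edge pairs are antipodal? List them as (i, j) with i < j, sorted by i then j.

α = atan 0.6 = 30.96°;  2α = 61.93°
n_0 = (+0.0842, -0.9964)
n_1 = (+0.5920, -0.8060)
n_2 = (+0.6842, +0.7293)
n_3 = (-0.3969, +0.9179)
n_4 = (-0.4623, -0.8867)
n_5 = (-0.1784, -0.9840)
  (0,1): δ = 148.53°  ·
  (0,2): δ = 48.00°  ✓
  (0,3): δ = 18.55°  ✓
  (0,4): δ = 147.63°  ·
  (0,5): δ = 164.89°  ·
  (1,2): δ = 79.47°  ·
  (1,3): δ = 12.91°  ✓
  (1,4): δ = 116.17°  ·
  (1,5): δ = 133.43°  ·
  (2,3): δ = 113.44°  ·
  (2,4): δ = 15.63°  ✓
  (2,5): δ = 32.89°  ✓
  (3,4): δ = 50.92°  ✓
  (3,5): δ = 33.66°  ✓
  (4,5): δ = 162.74°  ·
antipodal pairs: 7

count = 7; pairs: (0,2), (0,3), (1,3), (2,4), (2,5), (3,4), (3,5)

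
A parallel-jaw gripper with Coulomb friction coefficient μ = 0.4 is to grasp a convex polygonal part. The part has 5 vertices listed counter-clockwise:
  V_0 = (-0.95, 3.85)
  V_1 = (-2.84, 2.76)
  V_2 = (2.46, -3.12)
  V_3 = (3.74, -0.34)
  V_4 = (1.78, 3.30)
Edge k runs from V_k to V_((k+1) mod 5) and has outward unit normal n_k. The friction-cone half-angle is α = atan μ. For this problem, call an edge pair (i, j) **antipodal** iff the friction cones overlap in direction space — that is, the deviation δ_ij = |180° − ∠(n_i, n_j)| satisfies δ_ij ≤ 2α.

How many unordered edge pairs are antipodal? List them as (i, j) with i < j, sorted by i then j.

count = 3; pairs: (0,2), (1,3), (1,4)

α = atan 0.4 = 21.80°;  2α = 43.60°
n_0 = (-0.4996, +0.8663)
n_1 = (-0.7428, -0.6695)
n_2 = (+0.9083, -0.4182)
n_3 = (+0.8805, +0.4741)
n_4 = (+0.1975, +0.9803)
  (0,1): δ = 77.94°  ·
  (0,2): δ = 35.30°  ✓
  (0,3): δ = 88.33°  ·
  (0,4): δ = 138.64°  ·
  (1,2): δ = 66.75°  ·
  (1,3): δ = 13.73°  ✓
  (1,4): δ = 36.58°  ✓
  (2,3): δ = 126.98°  ·
  (2,4): δ = 76.67°  ·
  (3,4): δ = 129.69°  ·
antipodal pairs: 3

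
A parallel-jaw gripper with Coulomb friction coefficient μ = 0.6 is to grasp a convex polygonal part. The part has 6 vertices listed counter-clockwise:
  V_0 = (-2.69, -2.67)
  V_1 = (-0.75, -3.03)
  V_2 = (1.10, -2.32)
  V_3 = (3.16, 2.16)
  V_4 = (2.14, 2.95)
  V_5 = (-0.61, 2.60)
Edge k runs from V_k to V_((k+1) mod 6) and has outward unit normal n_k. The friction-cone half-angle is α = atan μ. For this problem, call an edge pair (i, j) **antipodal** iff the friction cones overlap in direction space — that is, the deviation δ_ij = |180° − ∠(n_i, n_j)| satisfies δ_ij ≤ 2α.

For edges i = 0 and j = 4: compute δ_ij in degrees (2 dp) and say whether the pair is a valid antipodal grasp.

α = atan 0.6 = 30.96°;  2α = 61.93°
edge 0: e_0 = (+1.94, -0.36);  n_0 = (-0.1825, -0.9832)
edge 4: e_4 = (-2.75, -0.35);  n_4 = (-0.1263, +0.9920)
∠(n_0, n_4) = 162.23°
δ = |180° − 162.23°| = 17.77°
17.77° ≤ 2α = 61.93°  →  valid

δ = 17.77°, valid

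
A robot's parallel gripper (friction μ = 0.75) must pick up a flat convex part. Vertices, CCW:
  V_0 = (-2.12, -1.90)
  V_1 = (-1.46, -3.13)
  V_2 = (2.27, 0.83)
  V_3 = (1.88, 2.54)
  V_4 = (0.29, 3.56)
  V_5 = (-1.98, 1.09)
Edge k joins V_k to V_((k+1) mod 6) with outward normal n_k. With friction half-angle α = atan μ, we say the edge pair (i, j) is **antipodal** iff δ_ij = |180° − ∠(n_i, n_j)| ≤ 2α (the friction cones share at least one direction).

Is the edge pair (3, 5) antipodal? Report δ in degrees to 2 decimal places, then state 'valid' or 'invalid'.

δ = 60.00°, valid

α = atan 0.75 = 36.87°;  2α = 73.74°
edge 3: e_3 = (-1.59, +1.02);  n_3 = (+0.5400, +0.8417)
edge 5: e_5 = (-0.14, -2.99);  n_5 = (-0.9989, +0.0468)
∠(n_3, n_5) = 120.00°
δ = |180° − 120.00°| = 60.00°
60.00° ≤ 2α = 73.74°  →  valid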